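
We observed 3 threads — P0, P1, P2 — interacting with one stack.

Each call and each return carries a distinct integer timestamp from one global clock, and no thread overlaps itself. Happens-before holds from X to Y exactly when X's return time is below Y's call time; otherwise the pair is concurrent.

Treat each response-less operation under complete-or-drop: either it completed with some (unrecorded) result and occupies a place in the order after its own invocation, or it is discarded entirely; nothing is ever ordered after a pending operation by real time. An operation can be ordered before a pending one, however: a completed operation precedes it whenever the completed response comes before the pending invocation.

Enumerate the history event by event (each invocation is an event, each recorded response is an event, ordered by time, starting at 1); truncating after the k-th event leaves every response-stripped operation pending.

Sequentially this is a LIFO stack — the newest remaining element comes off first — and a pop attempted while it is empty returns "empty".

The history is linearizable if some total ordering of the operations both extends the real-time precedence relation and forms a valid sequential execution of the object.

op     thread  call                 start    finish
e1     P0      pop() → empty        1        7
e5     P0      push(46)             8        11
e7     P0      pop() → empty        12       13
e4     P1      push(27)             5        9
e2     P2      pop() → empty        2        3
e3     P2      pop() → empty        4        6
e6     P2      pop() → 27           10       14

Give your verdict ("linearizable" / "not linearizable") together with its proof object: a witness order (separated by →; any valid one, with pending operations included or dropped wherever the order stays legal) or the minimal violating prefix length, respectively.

not linearizable — minimal violating prefix: 13 events

through event 12 a valid linearization exists; event 13 (e7 responding at time 13) ends that
all 11 real-time-respecting orders fail — 6 completed stack operations, no legal replay
no completion choice of the 1 pending operation (e6) rescues it — every subset was tried
one such order, e1, e2, e3, e4, e5, e7 (pending dropped), breaks at step 6 where e7 pop() → empty is illegal
one such order, e1, e2, e3, e5, e4, e7 (pending dropped), breaks at step 6 where e7 pop() → empty is illegal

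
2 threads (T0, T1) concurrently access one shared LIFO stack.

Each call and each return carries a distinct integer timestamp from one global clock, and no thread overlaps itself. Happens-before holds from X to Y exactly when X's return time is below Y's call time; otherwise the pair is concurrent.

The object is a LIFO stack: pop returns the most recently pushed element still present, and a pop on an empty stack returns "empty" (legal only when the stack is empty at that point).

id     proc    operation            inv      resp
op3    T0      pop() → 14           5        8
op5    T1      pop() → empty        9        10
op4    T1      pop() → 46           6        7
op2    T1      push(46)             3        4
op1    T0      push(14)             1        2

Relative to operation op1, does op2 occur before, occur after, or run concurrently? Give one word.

op2 spans [3,4], op1 spans [1,2]
resp(op1)=2 < inv(op2)=3

after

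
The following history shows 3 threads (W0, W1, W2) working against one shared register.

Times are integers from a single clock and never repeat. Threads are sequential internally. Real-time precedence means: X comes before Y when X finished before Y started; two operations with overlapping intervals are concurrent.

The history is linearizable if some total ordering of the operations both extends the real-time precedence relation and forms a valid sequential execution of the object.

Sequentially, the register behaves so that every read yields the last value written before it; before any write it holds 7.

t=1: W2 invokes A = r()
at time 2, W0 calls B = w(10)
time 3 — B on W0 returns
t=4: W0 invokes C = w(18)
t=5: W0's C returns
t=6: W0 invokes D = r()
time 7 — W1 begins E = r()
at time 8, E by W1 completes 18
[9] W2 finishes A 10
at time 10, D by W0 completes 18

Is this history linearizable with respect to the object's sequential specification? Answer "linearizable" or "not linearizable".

linearizable

one valid linearization: B, A, C, D, E
step 1: B w(10) — value 10
step 2: A r() → 10 — value 10
step 3: C w(18) — value 18
step 4: D r() → 18 — value 18
step 5: E r() → 18 — value 18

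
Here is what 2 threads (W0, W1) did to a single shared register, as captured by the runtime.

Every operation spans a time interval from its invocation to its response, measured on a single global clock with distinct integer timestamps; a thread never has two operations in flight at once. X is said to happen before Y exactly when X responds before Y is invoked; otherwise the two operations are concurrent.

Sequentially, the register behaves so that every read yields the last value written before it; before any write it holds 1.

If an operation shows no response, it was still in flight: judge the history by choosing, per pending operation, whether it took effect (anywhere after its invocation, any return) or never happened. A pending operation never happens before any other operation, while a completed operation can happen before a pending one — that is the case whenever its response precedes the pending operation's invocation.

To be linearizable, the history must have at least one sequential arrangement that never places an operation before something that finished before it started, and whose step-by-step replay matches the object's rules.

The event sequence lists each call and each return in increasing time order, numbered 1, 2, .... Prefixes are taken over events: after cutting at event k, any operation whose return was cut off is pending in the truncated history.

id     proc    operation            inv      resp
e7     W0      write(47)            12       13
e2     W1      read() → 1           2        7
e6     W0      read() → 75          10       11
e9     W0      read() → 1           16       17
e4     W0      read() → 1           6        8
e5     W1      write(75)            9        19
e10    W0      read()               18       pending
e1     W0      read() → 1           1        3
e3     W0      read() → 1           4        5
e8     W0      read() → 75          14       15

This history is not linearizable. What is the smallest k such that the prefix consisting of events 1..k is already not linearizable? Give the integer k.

15

a valid linearization of events 1..14 exists, for instance e1, e2, e3, e4, e5, e6, e7:
step 1: e1 read() → 1 — value 1
step 2: e2 read() → 1 — value 1
step 3: e3 read() → 1 — value 1
step 4: e4 read() → 1 — value 1
step 5: e5 write(75) (pending, included) — value 75
step 6: e6 read() → 75 — value 75
step 7: e7 write(47) — value 47
once event 15 joins (e8's response, time 15), exhaustive search finds no witness
completion choices over the 1 pending operation (e5) were checked; none helps
take e1, e2, e3, e4, e6, e7, e8 (pending dropped): step 5 already fails, because e6 read() → 75 cannot occur there
take e1, e3, e2, e4, e6, e7, e8 (pending dropped): step 5 already fails, because e6 read() → 75 cannot occur there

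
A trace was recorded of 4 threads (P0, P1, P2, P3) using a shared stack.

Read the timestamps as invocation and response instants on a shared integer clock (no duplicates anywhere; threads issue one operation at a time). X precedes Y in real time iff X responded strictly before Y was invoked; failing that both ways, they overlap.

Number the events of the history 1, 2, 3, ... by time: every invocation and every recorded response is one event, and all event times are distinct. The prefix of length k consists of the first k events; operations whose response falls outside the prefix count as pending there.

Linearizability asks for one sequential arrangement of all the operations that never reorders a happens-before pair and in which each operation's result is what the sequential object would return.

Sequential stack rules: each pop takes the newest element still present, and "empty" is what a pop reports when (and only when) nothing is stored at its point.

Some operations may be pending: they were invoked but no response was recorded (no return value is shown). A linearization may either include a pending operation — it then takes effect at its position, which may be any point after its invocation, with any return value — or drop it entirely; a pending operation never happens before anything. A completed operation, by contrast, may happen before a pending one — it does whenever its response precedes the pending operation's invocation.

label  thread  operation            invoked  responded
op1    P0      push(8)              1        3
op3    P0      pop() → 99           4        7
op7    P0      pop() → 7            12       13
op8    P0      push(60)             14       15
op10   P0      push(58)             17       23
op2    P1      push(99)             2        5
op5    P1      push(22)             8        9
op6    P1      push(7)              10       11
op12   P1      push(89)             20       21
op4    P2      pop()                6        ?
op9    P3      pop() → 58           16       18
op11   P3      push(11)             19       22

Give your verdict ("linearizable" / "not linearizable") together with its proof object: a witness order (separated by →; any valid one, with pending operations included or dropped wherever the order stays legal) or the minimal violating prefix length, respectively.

after step 1 (op1 push(8)): stack <8>
after step 2 (op2 push(99)): stack <8,99>
after step 3 (op3 pop() → 99): stack <8>
after step 4 (op4 pop() (pending, included)): stack <>
after step 5 (op5 push(22)): stack <22>
after step 6 (op6 push(7)): stack <22,7>
after step 7 (op7 pop() → 7): stack <22>
after step 8 (op8 push(60)): stack <22,60>
after step 9 (op10 push(58)): stack <22,60,58>
after step 10 (op9 pop() → 58): stack <22,60>
after step 11 (op11 push(11)): stack <22,60,11>
after step 12 (op12 push(89)): stack <22,60,11,89>

linearizable — witness: op1 → op2 → op3 → op4 → op5 → op6 → op7 → op8 → op10 → op9 → op11 → op12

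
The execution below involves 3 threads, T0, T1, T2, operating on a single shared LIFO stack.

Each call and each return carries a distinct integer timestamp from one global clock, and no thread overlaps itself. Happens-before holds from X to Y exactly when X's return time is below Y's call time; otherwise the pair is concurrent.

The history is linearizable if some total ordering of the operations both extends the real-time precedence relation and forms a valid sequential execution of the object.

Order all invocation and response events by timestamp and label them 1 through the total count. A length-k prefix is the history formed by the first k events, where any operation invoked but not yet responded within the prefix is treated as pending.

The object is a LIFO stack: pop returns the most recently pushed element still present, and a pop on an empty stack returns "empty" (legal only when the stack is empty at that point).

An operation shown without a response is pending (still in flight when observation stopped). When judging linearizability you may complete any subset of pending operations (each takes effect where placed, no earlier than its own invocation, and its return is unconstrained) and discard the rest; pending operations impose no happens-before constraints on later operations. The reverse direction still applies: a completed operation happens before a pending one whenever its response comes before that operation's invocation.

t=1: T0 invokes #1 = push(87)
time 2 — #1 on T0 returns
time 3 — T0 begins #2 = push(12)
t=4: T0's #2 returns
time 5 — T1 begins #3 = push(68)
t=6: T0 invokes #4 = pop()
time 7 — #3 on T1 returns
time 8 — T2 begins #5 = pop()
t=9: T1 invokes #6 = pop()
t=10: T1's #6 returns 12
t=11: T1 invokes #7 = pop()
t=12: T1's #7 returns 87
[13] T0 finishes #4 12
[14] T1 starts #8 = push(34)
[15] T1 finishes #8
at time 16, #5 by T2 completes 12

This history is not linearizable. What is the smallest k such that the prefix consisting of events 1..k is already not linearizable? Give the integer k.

events 1..12 are linearizable; a witness order is #1, #2, #3, #4, #6, #7:
after step 1 (#1 push(87)): stack <87>
after step 2 (#2 push(12)): stack <87,12>
after step 3 (#3 push(68)): stack <87,12,68>
after step 4 (#4 pop() (pending, included)): stack <87,12>
after step 5 (#6 pop() → 12): stack <87>
after step 6 (#7 pop() → 87): stack <>
once event 13 joins (#4's response, time 13), exhaustive search finds no witness
no escape via the 1 pending operation (#5): every completion choice fails
take #1, #2, #3, #4, #6, #7 (pending dropped): step 4 already fails, because #4 pop() → 12 cannot occur there
take #1, #2, #3, #6, #4, #7 (pending dropped): step 4 already fails, because #6 pop() → 12 cannot occur there

13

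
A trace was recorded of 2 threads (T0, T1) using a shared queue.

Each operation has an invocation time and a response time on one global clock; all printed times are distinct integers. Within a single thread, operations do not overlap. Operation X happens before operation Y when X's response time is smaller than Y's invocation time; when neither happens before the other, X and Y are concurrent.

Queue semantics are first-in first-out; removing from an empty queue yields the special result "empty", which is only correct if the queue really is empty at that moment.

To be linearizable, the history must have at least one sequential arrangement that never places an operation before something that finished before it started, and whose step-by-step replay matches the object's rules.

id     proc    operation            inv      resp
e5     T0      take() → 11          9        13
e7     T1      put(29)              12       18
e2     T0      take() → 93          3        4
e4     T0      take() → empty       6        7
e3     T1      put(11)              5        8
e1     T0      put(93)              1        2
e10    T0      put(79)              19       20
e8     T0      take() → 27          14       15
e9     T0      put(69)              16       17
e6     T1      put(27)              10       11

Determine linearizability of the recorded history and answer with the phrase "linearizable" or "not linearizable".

witness order: e1, e2, e4, e3, e5, e6, e7, e8, e9, e10
1. e1 put(93), leaving queue <93>
2. e2 take() → 93, leaving queue <>
3. e4 take() → empty, leaving queue <>
4. e3 put(11), leaving queue <11>
5. e5 take() → 11, leaving queue <>
6. e6 put(27), leaving queue <27>
7. e7 put(29), leaving queue <27,29>
8. e8 take() → 27, leaving queue <29>
9. e9 put(69), leaving queue <29,69>
10. e10 put(79), leaving queue <29,69,79>

linearizable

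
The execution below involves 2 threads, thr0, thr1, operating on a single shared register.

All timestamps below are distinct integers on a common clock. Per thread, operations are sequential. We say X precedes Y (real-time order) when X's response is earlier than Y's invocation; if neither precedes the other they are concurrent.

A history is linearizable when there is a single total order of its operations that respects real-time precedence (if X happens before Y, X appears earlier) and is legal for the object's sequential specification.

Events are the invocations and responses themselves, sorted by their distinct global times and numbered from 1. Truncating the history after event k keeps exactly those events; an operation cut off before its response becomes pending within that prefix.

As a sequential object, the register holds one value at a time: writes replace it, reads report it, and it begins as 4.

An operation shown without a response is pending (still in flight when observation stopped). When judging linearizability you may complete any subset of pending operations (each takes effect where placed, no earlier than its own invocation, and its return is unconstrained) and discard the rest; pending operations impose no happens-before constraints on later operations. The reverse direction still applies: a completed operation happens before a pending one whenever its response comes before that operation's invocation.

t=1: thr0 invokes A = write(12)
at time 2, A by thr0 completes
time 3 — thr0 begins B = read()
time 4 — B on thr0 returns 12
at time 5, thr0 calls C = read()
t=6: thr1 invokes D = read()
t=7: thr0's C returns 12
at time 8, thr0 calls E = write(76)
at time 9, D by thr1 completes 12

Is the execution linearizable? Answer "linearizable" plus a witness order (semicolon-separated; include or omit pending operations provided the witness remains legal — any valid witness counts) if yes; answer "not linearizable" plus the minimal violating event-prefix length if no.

after step 1 (A write(12)): value 12
after step 2 (B read() → 12): value 12
after step 3 (C read() → 12): value 12
after step 4 (D read() → 12): value 12

linearizable — witness: A; B; C; D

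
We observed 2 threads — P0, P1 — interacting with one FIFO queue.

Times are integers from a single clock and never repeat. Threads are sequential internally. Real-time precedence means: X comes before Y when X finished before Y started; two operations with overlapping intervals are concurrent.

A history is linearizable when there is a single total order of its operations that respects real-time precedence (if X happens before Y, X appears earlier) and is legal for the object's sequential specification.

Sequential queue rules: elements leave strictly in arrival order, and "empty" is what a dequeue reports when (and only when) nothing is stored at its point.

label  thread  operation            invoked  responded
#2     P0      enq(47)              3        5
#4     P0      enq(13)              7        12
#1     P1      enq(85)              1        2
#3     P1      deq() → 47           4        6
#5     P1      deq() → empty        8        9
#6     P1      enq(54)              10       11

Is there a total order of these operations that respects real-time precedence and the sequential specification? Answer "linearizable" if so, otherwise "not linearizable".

prefix check: 1..5 passes, 1..6 fails once #3's time-6 response joins
the 3 completed operations admit 2 real-time orders; each fails the FIFO queue replay
take #1, #2, #3: step 3 already fails, because #3 deq() → 47 cannot occur there
take #1, #3, #2: step 2 already fails, because #3 deq() → 47 cannot occur there

not linearizable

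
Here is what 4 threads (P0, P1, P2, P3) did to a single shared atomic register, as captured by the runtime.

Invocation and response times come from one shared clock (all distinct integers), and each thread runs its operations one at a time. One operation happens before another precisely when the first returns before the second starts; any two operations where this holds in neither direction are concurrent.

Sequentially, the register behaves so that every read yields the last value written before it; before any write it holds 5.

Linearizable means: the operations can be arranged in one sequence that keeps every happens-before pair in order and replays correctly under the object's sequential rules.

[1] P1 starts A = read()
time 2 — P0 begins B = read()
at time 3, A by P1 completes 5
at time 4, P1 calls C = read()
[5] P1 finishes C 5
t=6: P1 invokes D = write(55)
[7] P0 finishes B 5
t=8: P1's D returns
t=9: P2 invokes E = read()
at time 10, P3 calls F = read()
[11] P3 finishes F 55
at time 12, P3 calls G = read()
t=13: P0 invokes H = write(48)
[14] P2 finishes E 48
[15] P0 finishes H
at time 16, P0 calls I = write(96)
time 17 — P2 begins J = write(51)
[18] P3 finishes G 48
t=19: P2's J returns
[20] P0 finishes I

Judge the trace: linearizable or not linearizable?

a witness: A, B, C, D, F, H, E, G, I, J
after step 1 (A read() → 5): value 5
after step 2 (B read() → 5): value 5
after step 3 (C read() → 5): value 5
after step 4 (D write(55)): value 55
after step 5 (F read() → 55): value 55
after step 6 (H write(48)): value 48
after step 7 (E read() → 48): value 48
after step 8 (G read() → 48): value 48
after step 9 (I write(96)): value 96
after step 10 (J write(51)): value 51

linearizable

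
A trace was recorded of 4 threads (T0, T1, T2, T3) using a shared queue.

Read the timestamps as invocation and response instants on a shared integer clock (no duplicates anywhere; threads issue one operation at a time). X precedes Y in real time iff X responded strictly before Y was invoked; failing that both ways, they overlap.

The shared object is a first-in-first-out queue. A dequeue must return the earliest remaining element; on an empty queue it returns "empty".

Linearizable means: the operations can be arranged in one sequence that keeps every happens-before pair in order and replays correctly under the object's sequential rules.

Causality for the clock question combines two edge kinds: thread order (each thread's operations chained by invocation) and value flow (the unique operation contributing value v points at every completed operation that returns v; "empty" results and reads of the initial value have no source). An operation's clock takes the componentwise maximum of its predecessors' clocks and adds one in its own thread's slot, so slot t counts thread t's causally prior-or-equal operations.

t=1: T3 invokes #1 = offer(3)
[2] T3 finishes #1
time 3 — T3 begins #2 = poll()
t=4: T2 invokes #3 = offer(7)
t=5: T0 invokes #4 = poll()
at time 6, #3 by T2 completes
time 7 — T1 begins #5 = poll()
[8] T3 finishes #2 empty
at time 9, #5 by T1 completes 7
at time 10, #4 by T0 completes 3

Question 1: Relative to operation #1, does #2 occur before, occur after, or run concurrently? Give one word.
#2 spans [3,8], #1 spans [1,2]
resp(#1)=2 < inv(#2)=3

after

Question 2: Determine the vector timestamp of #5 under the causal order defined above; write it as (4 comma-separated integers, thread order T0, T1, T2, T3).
VC(#1, invoked at 1): no causal predecessors; +1 on T3 → (0, 0, 0, 1)
VC(#3, invoked at 4): no causal predecessors; +1 on T2 → (0, 0, 1, 0)
from VC(#1)=(0, 0, 0, 1), #2 (invoked 3) maxes components and bumps T3 → (0, 0, 0, 2)
from VC(#3)=(0, 0, 1, 0), #5 (invoked 7) maxes components and bumps T1 → (0, 1, 1, 0)
from VC(#1)=(0, 0, 0, 1), #4 (invoked 5) maxes components and bumps T0 → (1, 0, 0, 1)
target: VC(#5) = (0, 1, 1, 0)

(0, 1, 1, 0)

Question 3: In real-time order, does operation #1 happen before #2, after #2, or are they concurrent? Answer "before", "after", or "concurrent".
#1 spans [1,2], #2 spans [3,8]
resp(#1)=2 < inv(#2)=3

before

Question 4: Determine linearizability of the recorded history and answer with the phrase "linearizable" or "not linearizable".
a witness: #1, #3, #4, #5, #2
1. #1 offer(3), leaving queue <3>
2. #3 offer(7), leaving queue <3,7>
3. #4 poll() → 3, leaving queue <7>
4. #5 poll() → 7, leaving queue <>
5. #2 poll() → empty, leaving queue <>

linearizable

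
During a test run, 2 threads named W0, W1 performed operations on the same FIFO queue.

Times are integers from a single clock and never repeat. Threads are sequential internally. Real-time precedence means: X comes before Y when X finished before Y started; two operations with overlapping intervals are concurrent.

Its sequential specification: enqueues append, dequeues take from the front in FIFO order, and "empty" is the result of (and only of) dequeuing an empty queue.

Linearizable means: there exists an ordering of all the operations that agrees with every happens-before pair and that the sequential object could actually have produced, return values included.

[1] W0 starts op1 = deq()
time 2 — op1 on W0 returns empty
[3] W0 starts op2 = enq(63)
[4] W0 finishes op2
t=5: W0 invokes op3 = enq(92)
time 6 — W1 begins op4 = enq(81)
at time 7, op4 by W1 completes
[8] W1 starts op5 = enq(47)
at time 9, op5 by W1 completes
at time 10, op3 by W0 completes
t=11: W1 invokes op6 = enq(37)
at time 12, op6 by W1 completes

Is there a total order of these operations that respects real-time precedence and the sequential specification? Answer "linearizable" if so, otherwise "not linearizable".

a witness: op1, op2, op3, op4, op5, op6
step 1: op1 deq() → empty — queue <>
step 2: op2 enq(63) — queue <63>
step 3: op3 enq(92) — queue <63,92>
step 4: op4 enq(81) — queue <63,92,81>
step 5: op5 enq(47) — queue <63,92,81,47>
step 6: op6 enq(37) — queue <63,92,81,47,37>

linearizable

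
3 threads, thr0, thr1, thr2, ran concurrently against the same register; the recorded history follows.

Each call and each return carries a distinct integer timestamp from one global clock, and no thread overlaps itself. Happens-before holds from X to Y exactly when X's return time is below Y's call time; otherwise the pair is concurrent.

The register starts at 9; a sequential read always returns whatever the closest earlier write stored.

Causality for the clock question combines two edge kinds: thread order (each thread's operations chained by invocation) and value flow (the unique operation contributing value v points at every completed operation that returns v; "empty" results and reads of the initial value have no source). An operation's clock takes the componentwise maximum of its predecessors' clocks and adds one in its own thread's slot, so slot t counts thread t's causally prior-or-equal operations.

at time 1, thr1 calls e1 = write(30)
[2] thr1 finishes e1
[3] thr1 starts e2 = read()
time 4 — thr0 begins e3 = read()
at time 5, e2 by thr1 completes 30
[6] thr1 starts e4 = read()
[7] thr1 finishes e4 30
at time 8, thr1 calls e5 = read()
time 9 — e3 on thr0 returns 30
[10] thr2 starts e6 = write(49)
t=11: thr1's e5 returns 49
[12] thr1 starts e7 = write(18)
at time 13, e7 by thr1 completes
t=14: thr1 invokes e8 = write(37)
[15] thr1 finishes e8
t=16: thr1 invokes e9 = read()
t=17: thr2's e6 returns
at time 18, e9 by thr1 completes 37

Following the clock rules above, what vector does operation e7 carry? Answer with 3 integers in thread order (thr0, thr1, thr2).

no predecessors for e6 (invoked 10): thr2 increments from zero → (0, 0, 1)
no predecessors for e1 (invoked 1): thr1 increments from zero → (0, 1, 0)
invoked at 3, e2 merges VC(e1)=(0, 1, 0) and bumps thr1's slot → (0, 2, 0)
invoked at 4, e3 merges VC(e1)=(0, 1, 0) and bumps thr0's slot → (1, 1, 0)
invoked at 6, e4 merges VC(e1)=(0, 1, 0), VC(e2)=(0, 2, 0) and bumps thr1's slot → (0, 3, 0)
invoked at 8, e5 merges VC(e4)=(0, 3, 0), VC(e6)=(0, 0, 1) and bumps thr1's slot → (0, 4, 1)
invoked at 12, e7 merges VC(e5)=(0, 4, 1) and bumps thr1's slot → (0, 5, 1)
invoked at 14, e8 merges VC(e7)=(0, 5, 1) and bumps thr1's slot → (0, 6, 1)
invoked at 16, e9 merges VC(e8)=(0, 6, 1) and bumps thr1's slot → (0, 7, 1)
target: VC(e7) = (0, 5, 1)

(0, 5, 1)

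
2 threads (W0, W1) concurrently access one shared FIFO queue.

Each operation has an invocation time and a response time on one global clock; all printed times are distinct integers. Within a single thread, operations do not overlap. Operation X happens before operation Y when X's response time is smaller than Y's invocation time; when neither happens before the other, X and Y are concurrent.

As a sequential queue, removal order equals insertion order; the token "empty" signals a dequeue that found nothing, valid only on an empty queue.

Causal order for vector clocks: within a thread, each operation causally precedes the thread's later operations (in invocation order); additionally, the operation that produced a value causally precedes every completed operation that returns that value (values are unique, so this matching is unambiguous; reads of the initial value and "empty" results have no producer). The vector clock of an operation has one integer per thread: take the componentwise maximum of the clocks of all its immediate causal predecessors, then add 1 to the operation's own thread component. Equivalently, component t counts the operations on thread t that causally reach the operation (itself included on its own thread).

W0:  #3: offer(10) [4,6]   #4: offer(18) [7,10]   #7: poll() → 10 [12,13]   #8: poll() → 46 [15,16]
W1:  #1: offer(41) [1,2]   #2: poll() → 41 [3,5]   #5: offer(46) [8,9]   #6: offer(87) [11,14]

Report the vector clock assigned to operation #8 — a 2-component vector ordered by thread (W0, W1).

root op #1, invoked 1: fresh clock plus W1's own tick → (0, 1)
root op #3, invoked 4: fresh clock plus W0's own tick → (1, 0)
from VC(#1)=(0, 1), #2 (invoked 3) maxes components and bumps W1 → (0, 2)
from VC(#3)=(1, 0), #4 (invoked 7) maxes components and bumps W0 → (2, 0)
from VC(#2)=(0, 2), #5 (invoked 8) maxes components and bumps W1 → (0, 3)
from VC(#3)=(1, 0), VC(#4)=(2, 0), #7 (invoked 12) maxes components and bumps W0 → (3, 0)
from VC(#5)=(0, 3), #6 (invoked 11) maxes components and bumps W1 → (0, 4)
from VC(#5)=(0, 3), VC(#7)=(3, 0), #8 (invoked 15) maxes components and bumps W0 → (4, 3)
target: VC(#8) = (4, 3)

(4, 3)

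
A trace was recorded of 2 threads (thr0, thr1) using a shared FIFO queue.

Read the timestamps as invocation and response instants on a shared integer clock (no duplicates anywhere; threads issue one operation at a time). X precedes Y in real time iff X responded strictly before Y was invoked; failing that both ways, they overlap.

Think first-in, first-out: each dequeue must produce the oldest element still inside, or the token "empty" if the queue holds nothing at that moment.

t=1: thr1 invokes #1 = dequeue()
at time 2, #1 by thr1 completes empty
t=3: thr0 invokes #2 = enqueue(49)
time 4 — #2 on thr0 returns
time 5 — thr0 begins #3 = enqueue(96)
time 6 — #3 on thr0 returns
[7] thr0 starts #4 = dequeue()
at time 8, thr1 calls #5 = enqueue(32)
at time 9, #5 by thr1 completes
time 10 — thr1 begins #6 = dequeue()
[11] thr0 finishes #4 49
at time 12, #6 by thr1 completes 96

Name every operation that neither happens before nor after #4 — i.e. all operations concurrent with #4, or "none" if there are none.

overlap test against #4 [7,11]: concurrent iff the interval meets 7..11
#1 [1,2]: before
#2 [3,4]: before
#3 [5,6]: before
#5 [8,9]: concurrent
#6 [10,12]: concurrent

#5, #6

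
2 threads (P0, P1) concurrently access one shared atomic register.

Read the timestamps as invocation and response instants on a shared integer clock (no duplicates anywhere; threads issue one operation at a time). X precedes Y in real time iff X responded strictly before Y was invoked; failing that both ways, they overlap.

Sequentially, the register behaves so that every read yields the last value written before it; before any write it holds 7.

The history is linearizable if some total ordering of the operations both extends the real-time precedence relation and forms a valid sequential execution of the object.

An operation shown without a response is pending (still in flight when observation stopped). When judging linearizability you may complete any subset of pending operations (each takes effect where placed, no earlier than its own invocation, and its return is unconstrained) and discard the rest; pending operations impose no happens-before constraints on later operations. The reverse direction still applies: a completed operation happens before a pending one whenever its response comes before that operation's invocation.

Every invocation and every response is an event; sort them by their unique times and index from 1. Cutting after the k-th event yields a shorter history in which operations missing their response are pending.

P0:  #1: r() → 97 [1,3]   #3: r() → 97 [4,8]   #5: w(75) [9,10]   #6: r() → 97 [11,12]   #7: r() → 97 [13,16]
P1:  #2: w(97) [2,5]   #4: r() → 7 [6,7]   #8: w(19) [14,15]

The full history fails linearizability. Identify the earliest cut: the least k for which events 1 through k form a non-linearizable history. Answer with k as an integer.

events 1..6 are still linearizable — one witness is #2, #1:
step 1: #2 w(97) — value 97
step 2: #1 r() → 97 — value 97
event 7 — #4's response, time 7 — after it, nothing linearizes
including or dropping the 1 pending operation (#3) in any combination fails
one such order, #1, #2, #4 (pending dropped), breaks at step 1 where #1 r() → 97 is illegal
one such order, #2, #1, #4 (pending dropped), breaks at step 3 where #4 r() → 7 is illegal

7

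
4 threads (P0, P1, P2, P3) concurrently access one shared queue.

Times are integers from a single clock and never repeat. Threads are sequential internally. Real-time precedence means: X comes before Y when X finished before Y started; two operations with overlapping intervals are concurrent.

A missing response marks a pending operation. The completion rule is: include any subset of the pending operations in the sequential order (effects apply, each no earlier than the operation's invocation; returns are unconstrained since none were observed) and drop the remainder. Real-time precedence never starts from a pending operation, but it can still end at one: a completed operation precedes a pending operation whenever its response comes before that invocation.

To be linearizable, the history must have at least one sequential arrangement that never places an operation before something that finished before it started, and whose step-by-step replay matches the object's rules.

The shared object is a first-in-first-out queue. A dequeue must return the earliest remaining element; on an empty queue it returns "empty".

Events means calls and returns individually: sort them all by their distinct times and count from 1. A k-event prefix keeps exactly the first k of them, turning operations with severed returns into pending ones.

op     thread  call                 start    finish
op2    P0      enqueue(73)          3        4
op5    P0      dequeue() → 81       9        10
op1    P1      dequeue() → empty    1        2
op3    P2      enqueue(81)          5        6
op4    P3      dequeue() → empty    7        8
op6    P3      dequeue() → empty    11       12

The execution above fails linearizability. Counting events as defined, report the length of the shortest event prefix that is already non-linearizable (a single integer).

events 1..7 are linearizable, e.g. via op1, op2, op3:
step 1: op1 dequeue() → empty — queue <>
step 2: op2 enqueue(73) — queue <73>
step 3: op3 enqueue(81) — queue <73,81>
adding event 8 (op4 responds at 8) leaves no legal real-time order
one such order, op1, op2, op3, op4, breaks at step 4 where op4 dequeue() → empty is illegal

8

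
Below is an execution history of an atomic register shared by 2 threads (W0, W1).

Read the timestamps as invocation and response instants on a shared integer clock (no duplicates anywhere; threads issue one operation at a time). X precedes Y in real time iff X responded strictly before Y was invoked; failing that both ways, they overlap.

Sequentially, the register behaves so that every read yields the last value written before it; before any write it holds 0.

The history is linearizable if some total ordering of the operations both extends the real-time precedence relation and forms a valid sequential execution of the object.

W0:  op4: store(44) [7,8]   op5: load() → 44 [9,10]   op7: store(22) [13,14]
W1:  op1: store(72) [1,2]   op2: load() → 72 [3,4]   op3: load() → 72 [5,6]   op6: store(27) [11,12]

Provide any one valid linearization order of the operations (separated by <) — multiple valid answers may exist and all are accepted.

step 1: op1 store(72) — value 72
step 2: op2 load() → 72 — value 72
step 3: op3 load() → 72 — value 72
step 4: op4 store(44) — value 44
step 5: op5 load() → 44 — value 44
step 6: op6 store(27) — value 27
step 7: op7 store(22) — value 22

op1 < op2 < op3 < op4 < op5 < op6 < op7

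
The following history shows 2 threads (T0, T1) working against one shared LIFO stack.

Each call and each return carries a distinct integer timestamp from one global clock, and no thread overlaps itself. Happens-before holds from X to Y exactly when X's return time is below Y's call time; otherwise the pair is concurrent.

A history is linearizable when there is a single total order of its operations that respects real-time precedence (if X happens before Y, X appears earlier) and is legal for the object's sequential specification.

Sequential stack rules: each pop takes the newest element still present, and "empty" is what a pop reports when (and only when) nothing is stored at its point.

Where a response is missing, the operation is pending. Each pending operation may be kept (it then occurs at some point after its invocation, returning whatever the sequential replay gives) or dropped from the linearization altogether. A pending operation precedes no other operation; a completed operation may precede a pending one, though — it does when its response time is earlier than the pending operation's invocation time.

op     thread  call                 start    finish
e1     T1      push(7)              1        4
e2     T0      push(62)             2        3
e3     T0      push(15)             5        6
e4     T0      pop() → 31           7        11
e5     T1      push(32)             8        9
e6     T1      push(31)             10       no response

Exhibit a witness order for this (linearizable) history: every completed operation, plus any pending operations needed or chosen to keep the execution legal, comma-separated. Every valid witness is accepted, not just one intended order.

step 1: e1 push(7) — stack <7>
step 2: e2 push(62) — stack <7,62>
step 3: e3 push(15) — stack <7,62,15>
step 4: e5 push(32) — stack <7,62,15,32>
step 5: e6 push(31) (pending, included) — stack <7,62,15,32,31>
step 6: e4 pop() → 31 — stack <7,62,15,32>

e1, e2, e3, e5, e6, e4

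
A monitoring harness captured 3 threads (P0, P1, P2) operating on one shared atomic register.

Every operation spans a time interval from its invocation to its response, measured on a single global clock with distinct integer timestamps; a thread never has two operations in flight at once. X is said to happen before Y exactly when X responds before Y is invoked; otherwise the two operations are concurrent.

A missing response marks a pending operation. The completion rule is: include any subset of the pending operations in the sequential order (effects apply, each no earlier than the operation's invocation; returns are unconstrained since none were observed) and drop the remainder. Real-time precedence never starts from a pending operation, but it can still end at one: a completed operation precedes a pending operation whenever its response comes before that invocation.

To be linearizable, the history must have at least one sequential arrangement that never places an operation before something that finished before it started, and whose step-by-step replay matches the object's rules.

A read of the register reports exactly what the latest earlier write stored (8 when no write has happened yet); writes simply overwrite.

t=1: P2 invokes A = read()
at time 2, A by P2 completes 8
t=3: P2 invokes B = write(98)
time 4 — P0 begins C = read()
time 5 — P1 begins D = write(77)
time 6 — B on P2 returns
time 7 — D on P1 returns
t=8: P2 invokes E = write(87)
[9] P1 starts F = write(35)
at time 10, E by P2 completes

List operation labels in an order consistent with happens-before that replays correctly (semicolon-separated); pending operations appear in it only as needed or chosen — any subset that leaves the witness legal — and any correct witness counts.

A; B; C; D; E

1. A read() → 8, leaving value 8
2. B write(98), leaving value 98
3. C read() (pending, included), leaving value 98
4. D write(77), leaving value 77
5. E write(87), leaving value 87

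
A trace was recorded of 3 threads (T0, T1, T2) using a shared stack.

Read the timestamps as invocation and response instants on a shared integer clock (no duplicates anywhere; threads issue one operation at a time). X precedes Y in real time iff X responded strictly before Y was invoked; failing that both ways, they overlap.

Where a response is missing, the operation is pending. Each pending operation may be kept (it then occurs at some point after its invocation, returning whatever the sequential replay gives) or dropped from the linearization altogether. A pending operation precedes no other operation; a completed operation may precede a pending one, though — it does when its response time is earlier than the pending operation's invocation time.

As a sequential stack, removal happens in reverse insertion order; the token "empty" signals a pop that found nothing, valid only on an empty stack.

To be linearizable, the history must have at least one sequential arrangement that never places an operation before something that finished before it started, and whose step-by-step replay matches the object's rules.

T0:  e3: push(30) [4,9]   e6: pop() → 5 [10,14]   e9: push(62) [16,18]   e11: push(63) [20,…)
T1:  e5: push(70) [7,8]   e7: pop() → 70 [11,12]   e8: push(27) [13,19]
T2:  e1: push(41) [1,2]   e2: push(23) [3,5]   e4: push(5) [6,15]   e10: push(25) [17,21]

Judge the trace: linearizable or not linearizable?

a witness: e1, e2, e3, e4, e5, e7, e6, e8, e9, e10
1. e1 push(41), leaving stack <41>
2. e2 push(23), leaving stack <41,23>
3. e3 push(30), leaving stack <41,23,30>
4. e4 push(5), leaving stack <41,23,30,5>
5. e5 push(70), leaving stack <41,23,30,5,70>
6. e7 pop() → 70, leaving stack <41,23,30,5>
7. e6 pop() → 5, leaving stack <41,23,30>
8. e8 push(27), leaving stack <41,23,30,27>
9. e9 push(62), leaving stack <41,23,30,27,62>
10. e10 push(25), leaving stack <41,23,30,27,62,25>

linearizable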